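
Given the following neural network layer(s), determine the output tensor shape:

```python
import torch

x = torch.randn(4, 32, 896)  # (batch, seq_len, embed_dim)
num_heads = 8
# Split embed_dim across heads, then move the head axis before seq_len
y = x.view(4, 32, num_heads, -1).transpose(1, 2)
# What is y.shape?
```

Input: (4, 32, 896) -> head_dim = 896 // 8 = 112; after view: (4, 32, 8, 112) -> after transpose(1, 2): (4, 8, 32, 112) -> Output: (4, 8, 32, 112)

Answer: (4, 8, 32, 112)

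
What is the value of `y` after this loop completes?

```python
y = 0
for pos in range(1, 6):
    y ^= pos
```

XOR of 1 to 5
`y` takes the values: 0 → 1 → 3 → 0 → 4 → 1

Answer: 1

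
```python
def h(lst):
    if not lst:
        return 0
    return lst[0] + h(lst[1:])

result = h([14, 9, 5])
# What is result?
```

14 + 9 + 5 + 0 = 28

Answer: 28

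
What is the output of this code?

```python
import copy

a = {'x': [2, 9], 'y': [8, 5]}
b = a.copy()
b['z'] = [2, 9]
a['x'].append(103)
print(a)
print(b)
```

Key concept: shallow copy of dict with mutable values.
Step by step:
`a = {'x': [2, 9], 'y': [8, 5]}` → a = {'x': [2, 9], 'y': [8, 5]}
`b = a.copy()` → b = {'x': [2, 9], 'y': [8, 5]}
`b['z'] = [2, 9]` → b = {'x': [2, 9], 'y': [8, 5], 'z': [2, 9]}
`a['x'].append(103)` → a = {'x': [2, 9, 103], 'y': [8, 5]}; b = {'x': [2, 9, 103], 'y': [8, 5], 'z': [2, 9]}
`print(a)` → prints {'x': [2, 9, 103], 'y': [8, 5]}
`print(b)` → prints {'x': [2, 9, 103], 'y': [8, 5], 'z': [2, 9]}

Answer:
{'x': [2, 9, 103], 'y': [8, 5]}
{'x': [2, 9, 103], 'y': [8, 5], 'z': [2, 9]}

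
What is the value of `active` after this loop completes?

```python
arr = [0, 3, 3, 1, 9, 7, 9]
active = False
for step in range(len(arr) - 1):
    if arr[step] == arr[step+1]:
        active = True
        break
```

Check consecutive duplicates in [0, 3, 3, 1, 9, 7, 9]
`active` takes the values: False → True

Answer: True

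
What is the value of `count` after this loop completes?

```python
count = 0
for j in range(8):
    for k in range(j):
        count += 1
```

Triangle number: 0+1+2+...+7
`count` takes the values: 0 → 1 → 2 → 3 → 4 → 5 → 6 → 7 → 8 → 9 → 10 → 11 → 12 → 13 → 14 → 15 → 16 → 17 → 18 → 19 → 20 → 21 → 22 → 23 → 24 → 25 → 26 → 27 → 28

Answer: 28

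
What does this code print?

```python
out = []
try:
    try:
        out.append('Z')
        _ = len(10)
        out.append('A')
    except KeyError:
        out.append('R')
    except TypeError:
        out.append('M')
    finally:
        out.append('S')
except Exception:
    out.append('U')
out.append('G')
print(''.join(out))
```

Execution trace: 'Z' (inner try body) → 'M' (inner except TypeError) → 'S' (inner finally) → 'G' (after the try/except). Output: ZMSG

Answer: ZMSG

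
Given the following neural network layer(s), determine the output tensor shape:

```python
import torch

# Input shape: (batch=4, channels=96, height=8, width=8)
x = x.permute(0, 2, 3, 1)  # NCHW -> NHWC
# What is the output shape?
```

Input: (4, 96, 8, 8) -> Output: (4, 8, 8, 96)

Answer: (4, 8, 8, 96)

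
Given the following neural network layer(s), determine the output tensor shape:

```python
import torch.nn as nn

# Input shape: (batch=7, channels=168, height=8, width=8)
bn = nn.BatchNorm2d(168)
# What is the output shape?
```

Input: (7, 168, 8, 8) -> Output: (7, 168, 8, 8)

Answer: (7, 168, 8, 8)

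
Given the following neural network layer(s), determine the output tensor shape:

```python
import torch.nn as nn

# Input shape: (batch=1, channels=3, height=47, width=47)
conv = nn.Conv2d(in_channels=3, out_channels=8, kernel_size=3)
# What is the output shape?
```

Input: (1, 3, 47, 47) -> Output: (1, 8, 45, 45)

Answer: (1, 8, 45, 45)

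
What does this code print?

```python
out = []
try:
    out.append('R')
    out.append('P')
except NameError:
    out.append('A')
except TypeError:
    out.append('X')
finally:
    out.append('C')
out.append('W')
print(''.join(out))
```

Execution trace: 'R' (try body) → 'P' (try body, no exception) → 'C' (finally) → 'W' (after the try/except). Output: RPCW

Answer: RPCW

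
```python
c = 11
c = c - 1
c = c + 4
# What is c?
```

Trace:
`c = 11` → c = 11
`c = c - 1` → c = 10
`c = c + 4` → c = 14
So c = 14

Answer: 14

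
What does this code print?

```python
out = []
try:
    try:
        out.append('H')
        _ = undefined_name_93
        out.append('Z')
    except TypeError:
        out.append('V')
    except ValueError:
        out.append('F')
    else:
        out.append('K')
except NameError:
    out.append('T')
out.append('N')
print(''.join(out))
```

Execution trace: 'H' (inner try body) → 'T' (outer except NameError) → 'N' (after the try/except). Output: HTN

Answer: HTN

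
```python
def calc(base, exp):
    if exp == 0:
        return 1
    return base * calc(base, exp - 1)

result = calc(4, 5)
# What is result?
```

calc(4, 5) = 4 * 4 * 4 * 4 * 4 = 1024

Answer: 1024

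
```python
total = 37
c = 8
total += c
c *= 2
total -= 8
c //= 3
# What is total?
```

Trace:
`total = 37` → total = 37
`c = 8` → c = 8
`total += c` → total = 45
`c *= 2` → c = 16
`total -= 8` → total = 37
`c //= 3` → c = 5
So total = 37

Answer: 37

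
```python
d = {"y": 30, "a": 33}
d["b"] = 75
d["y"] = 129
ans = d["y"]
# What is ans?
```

Trace:
`d = {"y": 30, "a": 33}` → d = {'y': 30, 'a': 33}
`d["b"] = 75` → d = {'y': 30, 'a': 33, 'b': 75}
`d["y"] = 129` → d = {'y': 129, 'a': 33, 'b': 75}
`ans = d["y"]` → ans = 129
So ans = 129

Answer: 129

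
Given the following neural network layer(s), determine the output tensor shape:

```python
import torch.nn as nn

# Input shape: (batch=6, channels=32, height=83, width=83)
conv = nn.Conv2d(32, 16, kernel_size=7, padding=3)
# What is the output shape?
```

Input: (6, 32, 83, 83) -> Output: (6, 16, 83, 83)

Answer: (6, 16, 83, 83)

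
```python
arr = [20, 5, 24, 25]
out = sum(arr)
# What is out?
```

Trace:
`arr = [20, 5, 24, 25]` → arr = [20, 5, 24, 25]
`out = sum(arr)` → out = 74
So out = 74

Answer: 74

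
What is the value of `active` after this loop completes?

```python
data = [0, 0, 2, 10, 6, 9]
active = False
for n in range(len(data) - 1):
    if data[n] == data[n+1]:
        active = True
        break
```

Check consecutive duplicates in [0, 0, 2, 10, 6, 9]
`active` takes the values: False → True

Answer: True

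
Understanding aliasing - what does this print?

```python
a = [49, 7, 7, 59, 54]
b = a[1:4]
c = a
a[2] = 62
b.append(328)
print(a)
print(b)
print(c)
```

Key concept: slice vs alias.
Step by step:
`a = [49, 7, 7, 59, 54]` → a = [49, 7, 7, 59, 54]
`b = a[1:4]` → b = [7, 7, 59]
`c = a` → c = [49, 7, 7, 59, 54] (same object as a)
`a[2] = 62` → a = [49, 7, 62, 59, 54] (same object as c); c = [49, 7, 62, 59, 54] (same object as a)
`b.append(328)` → b = [7, 7, 59, 328]
`print(a)` → prints [49, 7, 62, 59, 54]
`print(b)` → prints [7, 7, 59, 328]
`print(c)` → prints [49, 7, 62, 59, 54]

Answer:
[49, 7, 62, 59, 54]
[7, 7, 59, 328]
[49, 7, 62, 59, 54]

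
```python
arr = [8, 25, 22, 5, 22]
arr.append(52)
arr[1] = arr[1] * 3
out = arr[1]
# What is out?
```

Trace:
`arr = [8, 25, 22, 5, 22]` → arr = [8, 25, 22, 5, 22]
`arr.append(52)` → arr = [8, 25, 22, 5, 22, 52]
`arr[1] = arr[1] * 3` → arr = [8, 75, 22, 5, 22, 52]
`out = arr[1]` → out = 75
So out = 75

Answer: 75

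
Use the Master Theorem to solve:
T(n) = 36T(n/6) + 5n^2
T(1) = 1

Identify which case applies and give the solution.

a=36, b=6, f(n)=5n^2. log_6(36) = 2. Since c=2 = 2, Case 2 applies: T(n) = Θ(n^log_b(a) · log n) = O(n^2 log n).

Answer: O(n^2 log n) - Case 2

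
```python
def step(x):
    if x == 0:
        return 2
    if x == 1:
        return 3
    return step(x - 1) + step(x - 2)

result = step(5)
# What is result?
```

Build up from base cases: step(0)=2, step(1)=3, step(2)=5, step(3)=8, step(4)=13, step(5)=21

Answer: 21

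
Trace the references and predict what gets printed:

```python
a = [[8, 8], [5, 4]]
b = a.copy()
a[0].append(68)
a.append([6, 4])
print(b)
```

Key concept: shallow copy with nested lists.
Step by step:
`a = [[8, 8], [5, 4]]` → a = [[8, 8], [5, 4]]
`b = a.copy()` → b = [[8, 8], [5, 4]]
`a[0].append(68)` → a = [[8, 8, 68], [5, 4]]; b = [[8, 8, 68], [5, 4]]
`a.append([6, 4])` → a = [[8, 8, 68], [5, 4], [6, 4]]
`print(b)` → prints [[8, 8, 68], [5, 4]]

Answer: [[8, 8, 68], [5, 4]]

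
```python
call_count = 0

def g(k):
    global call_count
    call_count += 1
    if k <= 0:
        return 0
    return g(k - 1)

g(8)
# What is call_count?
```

Linear recursion stepping by 1: 9 calls from k=8 down to ≤0.

Answer: 9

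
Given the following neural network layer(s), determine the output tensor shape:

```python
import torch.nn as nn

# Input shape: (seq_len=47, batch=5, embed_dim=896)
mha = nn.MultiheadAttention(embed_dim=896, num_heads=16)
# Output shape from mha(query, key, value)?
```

Input: (47, 5, 896) -> Output: (47, 5, 896)

Answer: (47, 5, 896)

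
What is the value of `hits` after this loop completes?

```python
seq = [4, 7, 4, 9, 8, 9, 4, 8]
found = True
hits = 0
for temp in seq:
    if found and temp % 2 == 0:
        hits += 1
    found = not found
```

Count even values at even positions
`hits` takes the values: 0 → 1 → 2 → 3 → 4

Answer: 4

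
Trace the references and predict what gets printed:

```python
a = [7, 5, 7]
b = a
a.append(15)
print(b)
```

Key concept: basic list aliasing.
Step by step:
`a = [7, 5, 7]` → a = [7, 5, 7]
`b = a` → b = [7, 5, 7] (same object as a)
`a.append(15)` → a = [7, 5, 7, 15] (same object as b); b = [7, 5, 7, 15] (same object as a)
`print(b)` → prints [7, 5, 7, 15]

Answer: [7, 5, 7, 15]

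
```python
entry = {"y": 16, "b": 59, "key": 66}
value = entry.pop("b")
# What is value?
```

Trace:
`entry = {"y": 16, "b": 59, "key": 66}` → entry = {'y': 16, 'b': 59, 'key': 66}
`value = entry.pop("b")` → entry = {'y': 16, 'key': 66}; value = 59
So value = 59

Answer: 59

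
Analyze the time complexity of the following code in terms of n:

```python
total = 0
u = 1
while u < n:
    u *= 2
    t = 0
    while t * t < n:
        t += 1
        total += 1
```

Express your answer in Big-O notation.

Each loop level contributes: log n × √n. Multiplying the contributions gives O(√n log n).

Answer: O(√n log n)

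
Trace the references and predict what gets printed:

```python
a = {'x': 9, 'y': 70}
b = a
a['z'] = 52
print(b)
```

Key concept: dict aliasing.
Step by step:
`a = {'x': 9, 'y': 70}` → a = {'x': 9, 'y': 70}
`b = a` → b = {'x': 9, 'y': 70} (same object as a)
`a['z'] = 52` → a = {'x': 9, 'y': 70, 'z': 52} (same object as b); b = {'x': 9, 'y': 70, 'z': 52} (same object as a)
`print(b)` → prints {'x': 9, 'y': 70, 'z': 52}

Answer: {'x': 9, 'y': 70, 'z': 52}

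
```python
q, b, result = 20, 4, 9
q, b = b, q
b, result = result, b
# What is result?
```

Trace:
`q, b, result = 20, 4, 9` → q = 20; b = 4; result = 9
`q, b = b, q` → q = 4; b = 20
`b, result = result, b` → b = 9; result = 20
So result = 20

Answer: 20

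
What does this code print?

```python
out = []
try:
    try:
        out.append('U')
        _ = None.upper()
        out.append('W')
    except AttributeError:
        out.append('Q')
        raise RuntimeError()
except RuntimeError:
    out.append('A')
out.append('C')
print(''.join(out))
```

Execution trace: 'U' (inner try body) → 'Q' (inner except AttributeError) → 'A' (outer except RuntimeError) → 'C' (after the try/except). Output: UQAC

Answer: UQAC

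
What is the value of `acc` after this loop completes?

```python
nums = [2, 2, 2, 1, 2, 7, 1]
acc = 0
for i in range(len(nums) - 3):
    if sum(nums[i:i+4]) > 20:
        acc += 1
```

Count windows with sum > 20
`acc` takes the values: 0

Answer: 0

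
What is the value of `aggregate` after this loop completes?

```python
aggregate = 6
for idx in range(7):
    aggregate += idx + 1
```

Start at 6, add 1 to 7 = 34
`aggregate` takes the values: 6 → 7 → 9 → 12 → 16 → 21 → 27 → 34

Answer: 34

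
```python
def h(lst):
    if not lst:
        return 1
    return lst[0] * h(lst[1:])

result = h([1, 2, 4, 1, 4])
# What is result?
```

Product over [1, 2, 4, 1, 4] = 1 * 2 * 4 * 1 * 4 = 32

Answer: 32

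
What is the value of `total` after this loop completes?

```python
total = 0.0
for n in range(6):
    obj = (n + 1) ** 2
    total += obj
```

Sum of squared losses 1² + 2² + ... + 6²
`total` takes the values: 0.0 → 1.0 → 5.0 → 14.0 → 30.0 → 55.0 → 91.0

Answer: 91.0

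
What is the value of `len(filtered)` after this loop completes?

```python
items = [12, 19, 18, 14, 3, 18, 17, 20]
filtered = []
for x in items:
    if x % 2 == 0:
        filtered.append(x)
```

Count even numbers in [12, 19, 18, 14, 3, 18, 17, 20]
`filtered` takes the values: [] → [12] → [12, 18] → [12, 18, 14] → [12, 18, 14, 18] → [12, 18, 14, 18, 20]
So `len(filtered)` = 5

Answer: 5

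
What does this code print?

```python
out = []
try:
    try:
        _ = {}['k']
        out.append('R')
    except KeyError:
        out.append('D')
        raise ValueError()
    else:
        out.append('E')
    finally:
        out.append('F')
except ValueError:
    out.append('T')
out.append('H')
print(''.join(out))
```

Execution trace: 'D' (except KeyError) → 'F' (finally) → 'T' (outer except ValueError) → 'H' (after the try/except). Output: DFTH

Answer: DFTH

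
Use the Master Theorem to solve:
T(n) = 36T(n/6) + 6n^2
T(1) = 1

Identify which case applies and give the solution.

a=36, b=6, f(n)=6n^2. log_6(36) = 2. Since c=2 = 2, Case 2 applies: T(n) = Θ(n^log_b(a) · log n) = O(n^2 log n).

Answer: O(n^2 log n) - Case 2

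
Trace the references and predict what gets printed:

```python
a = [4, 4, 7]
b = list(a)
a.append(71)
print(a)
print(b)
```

Key concept: list() constructor creates copy.
Step by step:
`a = [4, 4, 7]` → a = [4, 4, 7]
`b = list(a)` → b = [4, 4, 7]
`a.append(71)` → a = [4, 4, 7, 71]
`print(a)` → prints [4, 4, 7, 71]
`print(b)` → prints [4, 4, 7]

Answer:
[4, 4, 7, 71]
[4, 4, 7]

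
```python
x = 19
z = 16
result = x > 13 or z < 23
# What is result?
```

Trace:
`x = 19` → x = 19
`z = 16` → z = 16
`result = x > 13 or z < 23` → result = True
So result = True

Answer: True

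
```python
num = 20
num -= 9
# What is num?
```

Trace:
`num = 20` → num = 20
`num -= 9` → num = 11
So num = 11

Answer: 11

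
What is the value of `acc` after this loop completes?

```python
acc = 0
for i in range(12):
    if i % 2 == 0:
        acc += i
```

Sum of even numbers 0 to 11
`acc` takes the values: 0 → 2 → 6 → 12 → 20 → 30

Answer: 30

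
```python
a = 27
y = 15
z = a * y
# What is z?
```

Trace:
`a = 27` → a = 27
`y = 15` → y = 15
`z = a * y` → z = 405
So z = 405

Answer: 405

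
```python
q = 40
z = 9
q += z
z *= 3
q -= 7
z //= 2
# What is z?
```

Trace:
`q = 40` → q = 40
`z = 9` → z = 9
`q += z` → q = 49
`z *= 3` → z = 27
`q -= 7` → q = 42
`z //= 2` → z = 13
So z = 13

Answer: 13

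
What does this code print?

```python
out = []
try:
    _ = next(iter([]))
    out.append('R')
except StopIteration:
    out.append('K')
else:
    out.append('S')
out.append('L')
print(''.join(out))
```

Execution trace: 'K' (except StopIteration) → 'L' (after the try/except). Output: KL

Answer: KL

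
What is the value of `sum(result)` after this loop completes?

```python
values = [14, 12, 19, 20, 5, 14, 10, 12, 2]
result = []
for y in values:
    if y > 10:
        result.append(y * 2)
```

Sum of doubled values > 10
`result` takes the values: [] → [28] → [28, 24] → [28, 24, 38] → [28, 24, 38, 40] → [28, 24, 38, 40, 28] → [28, 24, 38, 40, 28, 24]
So `sum(result)` = 182

Answer: 182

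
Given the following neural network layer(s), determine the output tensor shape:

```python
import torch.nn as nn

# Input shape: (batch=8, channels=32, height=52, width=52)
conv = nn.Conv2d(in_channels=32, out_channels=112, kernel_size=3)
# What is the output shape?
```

Input: (8, 32, 52, 52) -> Output: (8, 112, 50, 50)

Answer: (8, 112, 50, 50)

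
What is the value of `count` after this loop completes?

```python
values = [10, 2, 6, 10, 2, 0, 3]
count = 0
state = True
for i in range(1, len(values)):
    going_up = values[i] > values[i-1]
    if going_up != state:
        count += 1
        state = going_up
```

Count direction changes in [10, 2, 6, 10, 2, 0, 3]
`count` takes the values: 0 → 1 → 2 → 3 → 4

Answer: 4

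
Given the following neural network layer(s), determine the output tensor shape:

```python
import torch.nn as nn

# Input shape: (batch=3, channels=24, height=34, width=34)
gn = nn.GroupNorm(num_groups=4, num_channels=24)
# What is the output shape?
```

Input: (3, 24, 34, 34) -> Output: (3, 24, 34, 34)

Answer: (3, 24, 34, 34)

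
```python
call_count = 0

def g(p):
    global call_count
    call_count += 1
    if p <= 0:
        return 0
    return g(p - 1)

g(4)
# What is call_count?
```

Linear recursion stepping by 1: 5 calls from p=4 down to ≤0.

Answer: 5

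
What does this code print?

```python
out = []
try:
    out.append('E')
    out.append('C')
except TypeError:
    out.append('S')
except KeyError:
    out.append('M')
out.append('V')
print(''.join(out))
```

Execution trace: 'E' (try body) → 'C' (try body, no exception) → 'V' (after the try/except). Output: ECV

Answer: ECV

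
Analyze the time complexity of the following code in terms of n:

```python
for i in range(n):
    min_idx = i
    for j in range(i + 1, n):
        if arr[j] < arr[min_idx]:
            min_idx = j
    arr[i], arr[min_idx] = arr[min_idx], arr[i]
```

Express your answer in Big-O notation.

This is Selection sort. Time complexity: O(n²).

Answer: O(n²)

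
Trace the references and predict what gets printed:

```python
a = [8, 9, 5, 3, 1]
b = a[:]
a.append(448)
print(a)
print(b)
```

Key concept: slice [:] creates copy.
Step by step:
`a = [8, 9, 5, 3, 1]` → a = [8, 9, 5, 3, 1]
`b = a[:]` → b = [8, 9, 5, 3, 1]
`a.append(448)` → a = [8, 9, 5, 3, 1, 448]
`print(a)` → prints [8, 9, 5, 3, 1, 448]
`print(b)` → prints [8, 9, 5, 3, 1]

Answer:
[8, 9, 5, 3, 1, 448]
[8, 9, 5, 3, 1]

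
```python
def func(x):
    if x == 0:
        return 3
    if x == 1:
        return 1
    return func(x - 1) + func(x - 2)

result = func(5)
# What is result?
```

Build up from base cases: func(0)=3, func(1)=1, func(2)=4, func(3)=5, func(4)=9, func(5)=14

Answer: 14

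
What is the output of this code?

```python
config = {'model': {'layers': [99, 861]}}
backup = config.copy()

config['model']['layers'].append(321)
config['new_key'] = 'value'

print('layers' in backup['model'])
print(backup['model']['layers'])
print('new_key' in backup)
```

Key concept: shallow copy gotcha with nested dict.
Step by step:
`config = {'model': {'layers': [99, 861]}}` → config = {'model': {'layers': [99, 861]}}
`backup = config.copy()` → backup = {'model': {'layers': [99, 861]}}
`config['model']['layers'].append(321)` → config = {'model': {'layers': [99, 861, 321]}}; backup = {'model': {'layers': [99, 861, 321]}}
`config['new_key'] = 'value'` → config = {'model': {'layers': [99, 861, 321]}, 'new_key': 'value'}
`print('layers' in backup['model'])` → prints True
`print(backup['model']['layers'])` → prints [99, 861, 321]
`print('new_key' in backup)` → prints False

Answer:
True
[99, 861, 321]
False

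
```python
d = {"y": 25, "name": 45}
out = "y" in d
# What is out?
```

Trace:
`d = {"y": 25, "name": 45}` → d = {'y': 25, 'name': 45}
`out = "y" in d` → out = True
So out = True

Answer: True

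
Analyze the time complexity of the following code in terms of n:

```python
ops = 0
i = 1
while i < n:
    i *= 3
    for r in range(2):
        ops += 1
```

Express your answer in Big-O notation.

Each loop level contributes: log n × 1. Multiplying the contributions gives O(log n).

Answer: O(log n)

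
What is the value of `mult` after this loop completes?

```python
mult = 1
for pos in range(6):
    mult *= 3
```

3^6 = 729
`mult` takes the values: 1 → 3 → 9 → 27 → 81 → 243 → 729

Answer: 729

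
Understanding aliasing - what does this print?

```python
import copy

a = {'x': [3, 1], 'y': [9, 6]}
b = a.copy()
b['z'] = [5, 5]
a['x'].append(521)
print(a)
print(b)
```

Key concept: shallow copy of dict with mutable values.
Step by step:
`a = {'x': [3, 1], 'y': [9, 6]}` → a = {'x': [3, 1], 'y': [9, 6]}
`b = a.copy()` → b = {'x': [3, 1], 'y': [9, 6]}
`b['z'] = [5, 5]` → b = {'x': [3, 1], 'y': [9, 6], 'z': [5, 5]}
`a['x'].append(521)` → a = {'x': [3, 1, 521], 'y': [9, 6]}; b = {'x': [3, 1, 521], 'y': [9, 6], 'z': [5, 5]}
`print(a)` → prints {'x': [3, 1, 521], 'y': [9, 6]}
`print(b)` → prints {'x': [3, 1, 521], 'y': [9, 6], 'z': [5, 5]}

Answer:
{'x': [3, 1, 521], 'y': [9, 6]}
{'x': [3, 1, 521], 'y': [9, 6], 'z': [5, 5]}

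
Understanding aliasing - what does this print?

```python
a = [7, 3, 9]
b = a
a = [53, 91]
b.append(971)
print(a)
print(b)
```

Key concept: rebinding vs mutation: a is rebound to a new list, b still points at the original.
Step by step:
`a = [7, 3, 9]` → a = [7, 3, 9]
`b = a` → b = [7, 3, 9] (same object as a)
`a = [53, 91]` → a = [53, 91]
`b.append(971)` → b = [7, 3, 9, 971]
`print(a)` → prints [53, 91]
`print(b)` → prints [7, 3, 9, 971]

Answer:
[53, 91]
[7, 3, 9, 971]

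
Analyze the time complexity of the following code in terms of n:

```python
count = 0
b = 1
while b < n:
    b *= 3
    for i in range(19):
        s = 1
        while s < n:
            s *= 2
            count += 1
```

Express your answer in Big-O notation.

Each loop level contributes: log n × 1 × log n. Multiplying the contributions gives O(log² n).

Answer: O(log² n)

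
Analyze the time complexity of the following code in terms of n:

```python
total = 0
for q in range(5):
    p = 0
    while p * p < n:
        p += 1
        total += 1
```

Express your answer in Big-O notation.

Each loop level contributes: 1 × √n. Multiplying the contributions gives O(√n).

Answer: O(√n)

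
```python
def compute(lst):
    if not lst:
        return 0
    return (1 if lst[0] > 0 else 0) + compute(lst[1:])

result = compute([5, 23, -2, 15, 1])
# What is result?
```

Count of positive elements in [5, 23, -2, 15, 1] = 4

Answer: 4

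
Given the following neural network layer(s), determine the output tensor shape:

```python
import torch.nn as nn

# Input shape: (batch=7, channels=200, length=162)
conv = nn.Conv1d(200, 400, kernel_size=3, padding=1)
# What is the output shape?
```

Input: (7, 200, 162) -> Output: (7, 400, 162)

Answer: (7, 400, 162)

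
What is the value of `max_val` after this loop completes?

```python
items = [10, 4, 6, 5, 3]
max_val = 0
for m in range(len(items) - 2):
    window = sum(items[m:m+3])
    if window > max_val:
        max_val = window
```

Max sum of 3-element window in [10, 4, 6, 5, 3]
`max_val` takes the values: 0 → 20

Answer: 20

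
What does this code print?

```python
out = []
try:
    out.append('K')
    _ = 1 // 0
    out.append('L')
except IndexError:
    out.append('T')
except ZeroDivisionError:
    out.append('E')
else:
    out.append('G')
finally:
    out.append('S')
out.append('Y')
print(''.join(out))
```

Execution trace: 'K' (try body) → 'E' (except ZeroDivisionError) → 'S' (finally) → 'Y' (after the try/except). Output: KESY

Answer: KESY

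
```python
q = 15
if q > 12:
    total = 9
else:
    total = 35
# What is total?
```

Trace:
`q = 15` → q = 15
`if q > 12: ...` → q > 12 is True → total = 9
So total = 9

Answer: 9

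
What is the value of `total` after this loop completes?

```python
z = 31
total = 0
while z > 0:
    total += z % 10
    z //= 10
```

Sum digits of 31
`total` takes the values: 0 → 1 → 4

Answer: 4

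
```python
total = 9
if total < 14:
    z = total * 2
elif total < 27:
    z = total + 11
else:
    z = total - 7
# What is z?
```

Trace:
`total = 9` → total = 9
`if total < 14: ...` → total < 14 is True → z = 18
So z = 18

Answer: 18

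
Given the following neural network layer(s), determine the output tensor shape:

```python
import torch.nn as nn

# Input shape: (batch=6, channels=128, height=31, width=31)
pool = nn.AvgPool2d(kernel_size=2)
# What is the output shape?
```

Input: (6, 128, 31, 31) -> Output: (6, 128, 15, 15)

Answer: (6, 128, 15, 15)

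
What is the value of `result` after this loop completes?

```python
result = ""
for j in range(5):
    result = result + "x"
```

Repeat 'x' 5 times
`result` takes the values: "" → "x" → "xx" → "xxx" → "xxxx" → "xxxxx"

Answer: "xxxxx"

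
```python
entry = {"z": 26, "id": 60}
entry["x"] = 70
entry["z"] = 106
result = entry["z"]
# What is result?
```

Trace:
`entry = {"z": 26, "id": 60}` → entry = {'z': 26, 'id': 60}
`entry["x"] = 70` → entry = {'z': 26, 'id': 60, 'x': 70}
`entry["z"] = 106` → entry = {'z': 106, 'id': 60, 'x': 70}
`result = entry["z"]` → result = 106
So result = 106

Answer: 106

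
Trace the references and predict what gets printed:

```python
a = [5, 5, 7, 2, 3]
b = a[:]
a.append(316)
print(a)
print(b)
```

Key concept: slice [:] creates copy.
Step by step:
`a = [5, 5, 7, 2, 3]` → a = [5, 5, 7, 2, 3]
`b = a[:]` → b = [5, 5, 7, 2, 3]
`a.append(316)` → a = [5, 5, 7, 2, 3, 316]
`print(a)` → prints [5, 5, 7, 2, 3, 316]
`print(b)` → prints [5, 5, 7, 2, 3]

Answer:
[5, 5, 7, 2, 3, 316]
[5, 5, 7, 2, 3]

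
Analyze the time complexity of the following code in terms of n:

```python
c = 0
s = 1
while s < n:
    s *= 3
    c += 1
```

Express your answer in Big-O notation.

Each loop level contributes: log n. Multiplying the contributions gives O(log n).

Answer: O(log n)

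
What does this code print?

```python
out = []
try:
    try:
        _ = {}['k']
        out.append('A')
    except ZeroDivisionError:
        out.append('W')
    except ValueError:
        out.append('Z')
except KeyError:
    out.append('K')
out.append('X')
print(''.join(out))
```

Execution trace: 'K' (outer except KeyError) → 'X' (after the try/except). Output: KX

Answer: KX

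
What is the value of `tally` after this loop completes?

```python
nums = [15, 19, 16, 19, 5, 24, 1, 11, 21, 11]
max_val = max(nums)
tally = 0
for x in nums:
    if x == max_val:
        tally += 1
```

Count of max value 24 in [15, 19, 16, 19, 5, 24, 1, 11, 21, 11]
`tally` takes the values: 0 → 1

Answer: 1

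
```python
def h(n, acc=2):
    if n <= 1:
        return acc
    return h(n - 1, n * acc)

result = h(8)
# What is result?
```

Accumulator trace (n, acc): (8, 2) -> (7, 16) -> (6, 112) -> (5, 672) -> (4, 3360) -> (3, 13440) -> (2, 40320) -> (1, 80640) -> return 80640

Answer: 80640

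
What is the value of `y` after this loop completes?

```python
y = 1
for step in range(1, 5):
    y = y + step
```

Start at 1, add 1 through 4
`y` takes the values: 1 → 2 → 4 → 7 → 11

Answer: 11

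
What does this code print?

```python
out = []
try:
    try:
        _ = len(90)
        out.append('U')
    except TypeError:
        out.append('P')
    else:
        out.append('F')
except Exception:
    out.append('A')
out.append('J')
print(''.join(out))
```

Execution trace: 'P' (inner except TypeError) → 'J' (after the try/except). Output: PJ

Answer: PJ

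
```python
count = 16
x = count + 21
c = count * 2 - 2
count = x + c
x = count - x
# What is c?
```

Trace:
`count = 16` → count = 16
`x = count + 21` → x = 37
`c = count * 2 - 2` → c = 30
`count = x + c` → count = 67
`x = count - x` → x = 30
So c = 30

Answer: 30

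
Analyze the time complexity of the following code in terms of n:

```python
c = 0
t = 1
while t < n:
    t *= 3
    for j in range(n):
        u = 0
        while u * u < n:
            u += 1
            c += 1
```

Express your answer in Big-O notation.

Each loop level contributes: log n × n × √n. Multiplying the contributions gives O(n√n log n).

Answer: O(n√n log n)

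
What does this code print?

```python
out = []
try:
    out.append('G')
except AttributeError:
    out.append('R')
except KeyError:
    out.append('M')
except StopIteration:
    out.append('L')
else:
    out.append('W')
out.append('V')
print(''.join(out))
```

Execution trace: 'G' (try body, no exception) → 'W' (else) → 'V' (after the try/except). Output: GWV

Answer: GWV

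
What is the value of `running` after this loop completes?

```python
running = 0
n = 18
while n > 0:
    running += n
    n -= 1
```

Sum 18 down to 1
`running` takes the values: 0 → 18 → 35 → 51 → 66 → 80 → 93 → 105 → 116 → 126 → 135 → 143 → 150 → 156 → 161 → 165 → 168 → 170 → 171

Answer: 171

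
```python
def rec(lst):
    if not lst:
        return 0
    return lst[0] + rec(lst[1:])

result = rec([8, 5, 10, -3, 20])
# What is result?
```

8 + 5 + 10 + (-3) + 20 + 0 = 40

Answer: 40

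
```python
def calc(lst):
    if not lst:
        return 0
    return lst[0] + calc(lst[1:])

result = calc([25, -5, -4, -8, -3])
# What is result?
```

25 + (-5) + (-4) + (-8) + (-3) + 0 = 5

Answer: 5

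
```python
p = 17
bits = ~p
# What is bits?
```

Trace:
`p = 17` → p = 17
`bits = ~p` → bits = -18
So bits = -18

Answer: -18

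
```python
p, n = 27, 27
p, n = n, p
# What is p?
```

Trace:
`p, n = 27, 27` → p = 27; n = 27
`p, n = n, p` → p = 27; n = 27
So p = 27

Answer: 27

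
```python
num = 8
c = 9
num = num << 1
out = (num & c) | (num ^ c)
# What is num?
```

Trace:
`num = 8` → num = 8
`c = 9` → c = 9
`num = num << 1` → num = 16
`out = (num & c) | (num ^ c)` → out = 25
So num = 16

Answer: 16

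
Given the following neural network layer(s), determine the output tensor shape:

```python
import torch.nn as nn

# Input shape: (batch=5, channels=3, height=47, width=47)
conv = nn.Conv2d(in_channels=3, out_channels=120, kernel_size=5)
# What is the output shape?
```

Input: (5, 3, 47, 47) -> Output: (5, 120, 43, 43)

Answer: (5, 120, 43, 43)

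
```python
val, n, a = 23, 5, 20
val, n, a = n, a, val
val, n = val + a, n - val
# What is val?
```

Trace:
`val, n, a = 23, 5, 20` → val = 23; n = 5; a = 20
`val, n, a = n, a, val` → val = 5; n = 20; a = 23
`val, n = val + a, n - val` → val = 28; n = 15
So val = 28

Answer: 28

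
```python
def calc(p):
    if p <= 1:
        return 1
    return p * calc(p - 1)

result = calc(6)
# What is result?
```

calc(6) = 6 * 5 * 4 * 3 * 2 * 1 = 720

Answer: 720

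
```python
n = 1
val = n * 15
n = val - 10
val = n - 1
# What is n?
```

Trace:
`n = 1` → n = 1
`val = n * 15` → val = 15
`n = val - 10` → n = 5
`val = n - 1` → val = 4
So n = 5

Answer: 5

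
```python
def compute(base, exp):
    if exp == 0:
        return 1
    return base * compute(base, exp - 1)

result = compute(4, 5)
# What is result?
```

compute(4, 5) = 4 * 4 * 4 * 4 * 4 = 1024

Answer: 1024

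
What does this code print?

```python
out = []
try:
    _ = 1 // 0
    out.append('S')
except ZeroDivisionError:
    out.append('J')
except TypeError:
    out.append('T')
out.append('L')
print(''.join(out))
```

Execution trace: 'J' (except ZeroDivisionError) → 'L' (after the try/except). Output: JL

Answer: JL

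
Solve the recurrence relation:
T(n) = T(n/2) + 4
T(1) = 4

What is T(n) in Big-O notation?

Each step divides n by 2 and adds 4. After log_2(n) steps we reach T(1)=4. So T(n) = 4·log_2(n) + 4 = O(log n).

Answer: O(log n)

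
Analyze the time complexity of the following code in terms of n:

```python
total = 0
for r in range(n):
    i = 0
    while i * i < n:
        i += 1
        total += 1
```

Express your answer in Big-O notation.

Each loop level contributes: n × √n. Multiplying the contributions gives O(n√n).

Answer: O(n√n)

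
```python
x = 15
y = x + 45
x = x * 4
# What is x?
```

Trace:
`x = 15` → x = 15
`y = x + 45` → y = 60
`x = x * 4` → x = 60
So x = 60

Answer: 60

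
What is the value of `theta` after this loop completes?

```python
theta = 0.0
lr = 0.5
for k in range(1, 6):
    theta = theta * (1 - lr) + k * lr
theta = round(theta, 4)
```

Moving average with lr=0.5
`theta` takes the values: 0.0 → 0.5 → 1.25 → 2.125 → 3.0625 → 4.03125 → 4.0312

Answer: 4.0312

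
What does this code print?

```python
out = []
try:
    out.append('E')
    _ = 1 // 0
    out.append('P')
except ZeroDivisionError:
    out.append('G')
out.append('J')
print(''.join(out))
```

Execution trace: 'E' (try body) → 'G' (except ZeroDivisionError) → 'J' (after the try/except). Output: EGJ

Answer: EGJ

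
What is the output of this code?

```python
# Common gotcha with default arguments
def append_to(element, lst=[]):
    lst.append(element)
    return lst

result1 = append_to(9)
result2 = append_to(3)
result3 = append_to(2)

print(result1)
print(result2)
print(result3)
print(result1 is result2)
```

Key concept: mutable default argument gotcha.
Step by step:
`result1 = append_to(9)` → result1 = [9]
`result2 = append_to(3)` → result1 = [9, 3] (same object as result2); result2 = [9, 3] (same object as result1)
`result3 = append_to(2)` → result1 = [9, 3, 2] (same object as result2, result3); result2 = [9, 3, 2] (same object as result1, result3); result3 = [9, 3, 2] (same object as result1, result2)
`print(result1)` → prints [9, 3, 2]
`print(result2)` → prints [9, 3, 2]
`print(result3)` → prints [9, 3, 2]
`print(result1 is result2)` → prints True

Answer:
[9, 3, 2]
[9, 3, 2]
[9, 3, 2]
True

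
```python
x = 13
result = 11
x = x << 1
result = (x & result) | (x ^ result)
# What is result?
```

Trace:
`x = 13` → x = 13
`result = 11` → result = 11
`x = x << 1` → x = 26
`result = (x & result) | (x ^ result)` → result = 27
So result = 27

Answer: 27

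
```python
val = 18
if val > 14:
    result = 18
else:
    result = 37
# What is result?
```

Trace:
`val = 18` → val = 18
`if val > 14: ...` → val > 14 is True → result = 18
So result = 18

Answer: 18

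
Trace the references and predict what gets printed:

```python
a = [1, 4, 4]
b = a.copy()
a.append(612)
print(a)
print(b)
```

Key concept: list.copy() creates independent copy.
Step by step:
`a = [1, 4, 4]` → a = [1, 4, 4]
`b = a.copy()` → b = [1, 4, 4]
`a.append(612)` → a = [1, 4, 4, 612]
`print(a)` → prints [1, 4, 4, 612]
`print(b)` → prints [1, 4, 4]

Answer:
[1, 4, 4, 612]
[1, 4, 4]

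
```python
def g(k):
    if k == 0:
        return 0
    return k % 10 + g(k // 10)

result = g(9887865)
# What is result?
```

Sum of digits of 9887865: 5 + 6 + 8 + 7 + 8 + 8 + 9 = 51

Answer: 51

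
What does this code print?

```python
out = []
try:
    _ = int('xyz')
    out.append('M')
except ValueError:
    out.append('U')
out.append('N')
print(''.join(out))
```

Execution trace: 'U' (except ValueError) → 'N' (after the try/except). Output: UN

Answer: UN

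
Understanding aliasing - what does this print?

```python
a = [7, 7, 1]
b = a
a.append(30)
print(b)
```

Key concept: basic list aliasing.
Step by step:
`a = [7, 7, 1]` → a = [7, 7, 1]
`b = a` → b = [7, 7, 1] (same object as a)
`a.append(30)` → a = [7, 7, 1, 30] (same object as b); b = [7, 7, 1, 30] (same object as a)
`print(b)` → prints [7, 7, 1, 30]

Answer: [7, 7, 1, 30]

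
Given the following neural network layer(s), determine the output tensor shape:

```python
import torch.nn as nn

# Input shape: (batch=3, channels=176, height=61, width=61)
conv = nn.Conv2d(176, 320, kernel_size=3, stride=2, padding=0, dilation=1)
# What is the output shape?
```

Input: (3, 176, 61, 61) -> Output: (3, 320, 30, 30)

Answer: (3, 320, 30, 30)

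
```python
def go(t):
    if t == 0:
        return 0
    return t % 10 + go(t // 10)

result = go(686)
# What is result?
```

Sum of digits of 686: 6 + 8 + 6 = 20

Answer: 20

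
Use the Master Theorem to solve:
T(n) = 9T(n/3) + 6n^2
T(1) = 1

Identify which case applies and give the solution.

a=9, b=3, f(n)=6n^2. log_3(9) = 2. Since c=2 = 2, Case 2 applies: T(n) = Θ(n^log_b(a) · log n) = O(n^2 log n).

Answer: O(n^2 log n) - Case 2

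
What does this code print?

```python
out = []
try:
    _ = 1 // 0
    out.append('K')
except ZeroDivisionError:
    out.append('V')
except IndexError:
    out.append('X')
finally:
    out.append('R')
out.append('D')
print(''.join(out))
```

Execution trace: 'V' (except ZeroDivisionError) → 'R' (finally) → 'D' (after the try/except). Output: VRD

Answer: VRD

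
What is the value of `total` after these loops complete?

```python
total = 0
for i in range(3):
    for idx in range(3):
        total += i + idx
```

Sum of all i+idx for i,idx in 3x3
`total` takes the values: 0 → 1 → 3 → 4 → 6 → 9 → 11 → 14 → 18

Answer: 18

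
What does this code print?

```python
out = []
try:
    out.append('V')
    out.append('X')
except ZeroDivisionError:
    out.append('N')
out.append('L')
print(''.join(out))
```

Execution trace: 'V' (try body) → 'X' (try body, no exception) → 'L' (after the try/except). Output: VXL

Answer: VXL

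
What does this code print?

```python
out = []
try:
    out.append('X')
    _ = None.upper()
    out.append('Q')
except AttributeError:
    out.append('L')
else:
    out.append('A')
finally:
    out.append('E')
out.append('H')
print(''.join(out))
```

Execution trace: 'X' (try body) → 'L' (except AttributeError) → 'E' (finally) → 'H' (after the try/except). Output: XLEH

Answer: XLEH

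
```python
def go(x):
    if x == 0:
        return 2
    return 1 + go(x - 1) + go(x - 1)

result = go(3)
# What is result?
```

go(x) = 1 + 2·go(x-1), go(0)=2. Closed form: (2+1)·2^3 - 1 = 23.

Answer: 23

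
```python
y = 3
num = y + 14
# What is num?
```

Trace:
`y = 3` → y = 3
`num = y + 14` → num = 17
So num = 17

Answer: 17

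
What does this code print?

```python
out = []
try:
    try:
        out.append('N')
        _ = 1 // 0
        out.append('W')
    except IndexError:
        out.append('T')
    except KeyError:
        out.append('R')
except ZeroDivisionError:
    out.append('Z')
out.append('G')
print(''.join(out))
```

Execution trace: 'N' (try body) → 'Z' (outer except ZeroDivisionError) → 'G' (after the try/except). Output: NZG

Answer: NZG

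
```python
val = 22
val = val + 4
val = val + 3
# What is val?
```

Trace:
`val = 22` → val = 22
`val = val + 4` → val = 26
`val = val + 3` → val = 29
So val = 29

Answer: 29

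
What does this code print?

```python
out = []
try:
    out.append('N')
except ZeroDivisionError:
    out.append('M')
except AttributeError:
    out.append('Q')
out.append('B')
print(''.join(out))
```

Execution trace: 'N' (try body, no exception) → 'B' (after the try/except). Output: NB

Answer: NB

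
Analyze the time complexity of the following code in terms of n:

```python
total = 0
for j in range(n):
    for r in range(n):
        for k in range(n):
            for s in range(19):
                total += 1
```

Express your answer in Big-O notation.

Each loop level contributes: n × n × n × 1. Multiplying the contributions gives O(n^3).

Answer: O(n^3)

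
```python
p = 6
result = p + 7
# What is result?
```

Trace:
`p = 6` → p = 6
`result = p + 7` → result = 13
So result = 13

Answer: 13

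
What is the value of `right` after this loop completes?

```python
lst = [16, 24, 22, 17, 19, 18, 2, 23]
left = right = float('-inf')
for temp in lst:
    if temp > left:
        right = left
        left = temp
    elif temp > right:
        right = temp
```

Second largest (with repeats) in [16, 24, 22, 17, 19, 18, 2, 23]
`right` takes the values: -inf → 16 → 22 → 23

Answer: 23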